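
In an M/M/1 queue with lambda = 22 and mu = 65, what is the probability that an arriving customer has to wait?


P(wait) = rho = lambda/mu = 22/65 = 0.3385

0.3385


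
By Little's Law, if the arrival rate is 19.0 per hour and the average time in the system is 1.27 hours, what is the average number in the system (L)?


L = lambda * W = 19.0 * 1.27 = 24.13

24.13


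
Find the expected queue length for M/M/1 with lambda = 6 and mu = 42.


rho = 6/42; Lq = rho^2/(1-rho) = 0.02

0.02


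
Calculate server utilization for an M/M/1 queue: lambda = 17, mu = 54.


rho = lambda/mu = 17/54 = 0.3148

0.3148


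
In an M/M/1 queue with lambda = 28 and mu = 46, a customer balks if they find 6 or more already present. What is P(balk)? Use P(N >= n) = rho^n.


P(N >= 6) = rho^6 = (28/46)^6 = 0.0509

0.0509


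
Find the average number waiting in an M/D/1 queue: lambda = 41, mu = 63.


M/D/1: Lq = rho^2 / (2*(1-rho)) where rho = 41/63; Lq = 0.61

0.61


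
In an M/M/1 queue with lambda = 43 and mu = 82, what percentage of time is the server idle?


Idle fraction = (1 - rho) * 100 = (1 - 43/82) * 100 = 47.6%

47.6%


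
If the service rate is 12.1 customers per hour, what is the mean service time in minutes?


Mean service time = 60/mu = 60/12.1 = 4.96 minutes

4.96 minutes


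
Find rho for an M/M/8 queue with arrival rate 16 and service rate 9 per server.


rho = lambda/(c*mu) = 16/(8*9) = 0.2222

0.2222


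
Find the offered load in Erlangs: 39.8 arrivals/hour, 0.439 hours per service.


Offered load a = lambda * E[S] = 39.8 * 0.439 = 17.47 Erlangs

17.47 Erlangs


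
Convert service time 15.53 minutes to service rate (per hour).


mu = 60 / avg_service_time = 60 / 15.53 = 3.86 per hour

3.86 per hour


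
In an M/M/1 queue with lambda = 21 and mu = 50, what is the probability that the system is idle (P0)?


P0 = 1 - rho = 1 - 21/50 = 0.58

0.58


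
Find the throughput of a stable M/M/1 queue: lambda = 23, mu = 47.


For a stable queue (lambda < mu), throughput = lambda = 23 per hour

23 per hour


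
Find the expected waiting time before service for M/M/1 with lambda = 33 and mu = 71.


rho = 33/71; Wq = rho/(mu - lambda) = 0.0122 hours

0.0122 hours


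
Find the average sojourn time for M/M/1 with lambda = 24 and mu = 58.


W = 1/(mu - lambda) = 1/(58 - 24) = 0.0294 hours

0.0294 hours


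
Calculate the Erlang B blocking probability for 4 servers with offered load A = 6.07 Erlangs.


B(N,A) = (A^N/N!) / sum(A^k/k!, k=0..N) with N=4, A=6.07 = 0.474

0.474


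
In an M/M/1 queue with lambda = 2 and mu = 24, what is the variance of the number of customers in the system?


rho = 2/24; Var(N) = rho/(1-rho)^2 = 0.1

0.1


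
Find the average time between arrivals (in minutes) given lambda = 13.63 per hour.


Mean interarrival time = 60/lambda = 60/13.63 = 4.4 minutes

4.4 minutes


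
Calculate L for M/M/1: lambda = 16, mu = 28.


rho = 16/28; L = rho/(1-rho) = 1.33

1.33


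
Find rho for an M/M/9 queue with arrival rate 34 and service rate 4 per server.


rho = lambda/(c*mu) = 34/(9*4) = 0.9444

0.9444


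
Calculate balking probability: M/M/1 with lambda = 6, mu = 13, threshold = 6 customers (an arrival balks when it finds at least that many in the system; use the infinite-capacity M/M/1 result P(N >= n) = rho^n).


P(N >= 6) = rho^6 = (6/13)^6 = 0.0097

0.0097


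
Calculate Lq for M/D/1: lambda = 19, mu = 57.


M/D/1: Lq = rho^2 / (2*(1-rho)) where rho = 19/57; Lq = 0.08

0.08


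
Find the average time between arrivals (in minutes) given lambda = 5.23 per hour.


Mean interarrival time = 60/lambda = 60/5.23 = 11.47 minutes

11.47 minutes


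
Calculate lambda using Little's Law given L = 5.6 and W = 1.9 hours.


lambda = L / W = 5.6 / 1.9 = 2.95 per hour

2.95 per hour


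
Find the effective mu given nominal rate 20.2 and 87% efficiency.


Effective rate = mu * efficiency = 20.2 * 0.87 = 17.57 per hour

17.57 per hour


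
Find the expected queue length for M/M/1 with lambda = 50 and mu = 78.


rho = 50/78; Lq = rho^2/(1-rho) = 1.14

1.14


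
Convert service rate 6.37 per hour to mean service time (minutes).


Mean service time = 60/mu = 60/6.37 = 9.42 minutes

9.42 minutes


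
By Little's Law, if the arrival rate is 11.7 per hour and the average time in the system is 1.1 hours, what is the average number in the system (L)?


L = lambda * W = 11.7 * 1.1 = 12.87

12.87


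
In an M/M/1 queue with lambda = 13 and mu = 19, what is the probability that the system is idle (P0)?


P0 = 1 - rho = 1 - 13/19 = 0.3158

0.3158


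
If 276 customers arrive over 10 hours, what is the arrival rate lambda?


lambda = total arrivals / time = 276 / 10 = 27.6 per hour

27.6 per hour


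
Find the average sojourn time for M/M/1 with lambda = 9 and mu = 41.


W = 1/(mu - lambda) = 1/(41 - 9) = 0.0313 hours

0.0313 hours


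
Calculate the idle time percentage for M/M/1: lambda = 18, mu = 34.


Idle fraction = (1 - rho) * 100 = (1 - 18/34) * 100 = 47.1%

47.1%


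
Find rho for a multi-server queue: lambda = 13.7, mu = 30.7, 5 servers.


rho = lambda / (c * mu) = 13.7 / (5 * 30.7) = 0.0893

0.0893


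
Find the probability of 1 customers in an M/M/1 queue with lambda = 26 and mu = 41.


rho = 26/41; P(n) = (1-rho)*rho^n = (1-26/41)*(26/41)^1 = 0.232

0.232


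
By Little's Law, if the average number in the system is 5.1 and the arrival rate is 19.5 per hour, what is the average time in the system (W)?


W = L / lambda = 5.1 / 19.5 = 0.2615 hours

0.2615 hours


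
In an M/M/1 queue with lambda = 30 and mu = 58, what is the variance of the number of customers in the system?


rho = 30/58; Var(N) = rho/(1-rho)^2 = 2.22

2.22


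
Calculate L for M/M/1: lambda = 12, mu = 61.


rho = 12/61; L = rho/(1-rho) = 0.24

0.24


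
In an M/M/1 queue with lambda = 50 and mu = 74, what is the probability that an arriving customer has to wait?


P(wait) = rho = lambda/mu = 50/74 = 0.6757

0.6757


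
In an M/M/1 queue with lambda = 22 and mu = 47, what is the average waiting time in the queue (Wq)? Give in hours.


rho = 22/47; Wq = rho/(mu - lambda) = 0.0187 hours

0.0187 hours


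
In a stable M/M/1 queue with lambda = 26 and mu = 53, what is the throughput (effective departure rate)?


For a stable queue (lambda < mu), throughput = lambda = 26 per hour

26 per hour


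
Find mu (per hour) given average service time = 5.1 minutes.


mu = 60 / avg_service_time = 60 / 5.1 = 11.76 per hour

11.76 per hour


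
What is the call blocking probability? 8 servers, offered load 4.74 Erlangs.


B(N,A) = (A^N/N!) / sum(A^k/k!, k=0..N) with N=8, A=4.74 = 0.0583

0.0583


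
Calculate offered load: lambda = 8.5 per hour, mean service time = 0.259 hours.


Offered load a = lambda * E[S] = 8.5 * 0.259 = 2.2 Erlangs

2.2 Erlangs


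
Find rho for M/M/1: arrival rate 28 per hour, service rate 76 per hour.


rho = lambda/mu = 28/76 = 0.3684

0.3684


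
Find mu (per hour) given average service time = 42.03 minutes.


mu = 60 / avg_service_time = 60 / 42.03 = 1.43 per hour

1.43 per hour


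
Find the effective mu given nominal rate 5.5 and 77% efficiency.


Effective rate = mu * efficiency = 5.5 * 0.77 = 4.24 per hour

4.24 per hour


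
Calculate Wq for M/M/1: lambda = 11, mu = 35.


rho = 11/35; Wq = rho/(mu - lambda) = 0.0131 hours

0.0131 hours


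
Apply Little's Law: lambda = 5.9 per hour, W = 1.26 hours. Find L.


L = lambda * W = 5.9 * 1.26 = 7.43

7.43


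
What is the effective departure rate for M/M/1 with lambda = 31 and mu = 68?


For a stable queue (lambda < mu), throughput = lambda = 31 per hour

31 per hour


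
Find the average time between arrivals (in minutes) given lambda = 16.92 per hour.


Mean interarrival time = 60/lambda = 60/16.92 = 3.55 minutes

3.55 minutes


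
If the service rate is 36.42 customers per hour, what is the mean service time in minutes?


Mean service time = 60/mu = 60/36.42 = 1.65 minutes

1.65 minutes


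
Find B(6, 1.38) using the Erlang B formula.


B(N,A) = (A^N/N!) / sum(A^k/k!, k=0..N) with N=6, A=1.38 = 0.0024

0.0024


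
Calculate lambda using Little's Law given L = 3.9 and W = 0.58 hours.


lambda = L / W = 3.9 / 0.58 = 6.72 per hour

6.72 per hour


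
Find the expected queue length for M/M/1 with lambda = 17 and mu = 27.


rho = 17/27; Lq = rho^2/(1-rho) = 1.07

1.07


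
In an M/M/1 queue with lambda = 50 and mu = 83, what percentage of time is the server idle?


Idle fraction = (1 - rho) * 100 = (1 - 50/83) * 100 = 39.8%

39.8%


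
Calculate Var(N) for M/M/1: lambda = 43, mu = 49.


rho = 43/49; Var(N) = rho/(1-rho)^2 = 58.53

58.53


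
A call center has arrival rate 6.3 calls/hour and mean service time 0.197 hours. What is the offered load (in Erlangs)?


Offered load a = lambda * E[S] = 6.3 * 0.197 = 1.24 Erlangs

1.24 Erlangs


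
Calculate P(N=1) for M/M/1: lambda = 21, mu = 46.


rho = 21/46; P(n) = (1-rho)*rho^n = (1-21/46)*(21/46)^1 = 0.2481

0.2481


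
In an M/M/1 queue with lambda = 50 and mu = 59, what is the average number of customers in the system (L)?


rho = 50/59; L = rho/(1-rho) = 5.56

5.56


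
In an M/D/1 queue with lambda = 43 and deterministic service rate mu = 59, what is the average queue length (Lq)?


M/D/1: Lq = rho^2 / (2*(1-rho)) where rho = 43/59; Lq = 0.98

0.98


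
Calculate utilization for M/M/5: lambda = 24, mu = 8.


rho = lambda/(c*mu) = 24/(5*8) = 0.6

0.6


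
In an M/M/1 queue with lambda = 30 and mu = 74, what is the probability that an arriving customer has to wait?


P(wait) = rho = lambda/mu = 30/74 = 0.4054

0.4054


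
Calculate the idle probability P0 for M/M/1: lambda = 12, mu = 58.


P0 = 1 - rho = 1 - 12/58 = 0.7931

0.7931


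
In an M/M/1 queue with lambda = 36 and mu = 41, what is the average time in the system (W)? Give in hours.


W = 1/(mu - lambda) = 1/(41 - 36) = 0.2 hours

0.2 hours


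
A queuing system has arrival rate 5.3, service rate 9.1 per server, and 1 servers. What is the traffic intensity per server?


rho = lambda / (c * mu) = 5.3 / (1 * 9.1) = 0.5824

0.5824


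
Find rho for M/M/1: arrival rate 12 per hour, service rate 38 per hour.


rho = lambda/mu = 12/38 = 0.3158

0.3158


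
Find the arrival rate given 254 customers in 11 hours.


lambda = total arrivals / time = 254 / 11 = 23.09 per hour

23.09 per hour


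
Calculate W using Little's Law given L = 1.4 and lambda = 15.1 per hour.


W = L / lambda = 1.4 / 15.1 = 0.0927 hours

0.0927 hours


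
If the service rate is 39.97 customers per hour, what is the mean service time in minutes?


Mean service time = 60/mu = 60/39.97 = 1.5 minutes

1.5 minutes


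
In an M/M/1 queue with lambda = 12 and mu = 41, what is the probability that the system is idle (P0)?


P0 = 1 - rho = 1 - 12/41 = 0.7073

0.7073


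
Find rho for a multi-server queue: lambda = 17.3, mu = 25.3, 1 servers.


rho = lambda / (c * mu) = 17.3 / (1 * 25.3) = 0.6838

0.6838


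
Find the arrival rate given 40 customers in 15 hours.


lambda = total arrivals / time = 40 / 15 = 2.67 per hour

2.67 per hour


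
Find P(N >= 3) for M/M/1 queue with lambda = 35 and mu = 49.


P(N >= 3) = rho^3 = (35/49)^3 = 0.3644

0.3644


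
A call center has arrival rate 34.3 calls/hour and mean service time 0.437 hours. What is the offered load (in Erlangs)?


Offered load a = lambda * E[S] = 34.3 * 0.437 = 14.99 Erlangs

14.99 Erlangs


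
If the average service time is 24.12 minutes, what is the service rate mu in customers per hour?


mu = 60 / avg_service_time = 60 / 24.12 = 2.49 per hour

2.49 per hour


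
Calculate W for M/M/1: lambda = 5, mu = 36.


W = 1/(mu - lambda) = 1/(36 - 5) = 0.0323 hours

0.0323 hours


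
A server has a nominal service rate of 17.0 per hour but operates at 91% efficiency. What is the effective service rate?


Effective rate = mu * efficiency = 17.0 * 0.91 = 15.47 per hour

15.47 per hour


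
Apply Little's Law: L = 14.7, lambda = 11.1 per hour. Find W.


W = L / lambda = 14.7 / 11.1 = 1.3243 hours

1.3243 hours


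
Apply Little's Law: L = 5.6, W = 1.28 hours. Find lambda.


lambda = L / W = 5.6 / 1.28 = 4.38 per hour

4.38 per hour


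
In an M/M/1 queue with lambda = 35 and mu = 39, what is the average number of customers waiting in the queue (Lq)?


rho = 35/39; Lq = rho^2/(1-rho) = 7.85

7.85


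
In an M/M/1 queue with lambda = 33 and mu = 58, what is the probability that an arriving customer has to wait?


P(wait) = rho = lambda/mu = 33/58 = 0.569

0.569


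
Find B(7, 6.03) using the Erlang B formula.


B(N,A) = (A^N/N!) / sum(A^k/k!, k=0..N) with N=7, A=6.03 = 0.187

0.187


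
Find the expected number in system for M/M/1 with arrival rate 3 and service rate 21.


rho = 3/21; L = rho/(1-rho) = 0.17

0.17


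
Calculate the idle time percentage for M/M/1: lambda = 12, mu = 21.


Idle fraction = (1 - rho) * 100 = (1 - 12/21) * 100 = 42.9%

42.9%


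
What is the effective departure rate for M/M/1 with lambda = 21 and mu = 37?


For a stable queue (lambda < mu), throughput = lambda = 21 per hour

21 per hour


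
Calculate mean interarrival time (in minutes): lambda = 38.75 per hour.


Mean interarrival time = 60/lambda = 60/38.75 = 1.55 minutes

1.55 minutes


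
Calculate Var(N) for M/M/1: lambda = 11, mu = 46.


rho = 11/46; Var(N) = rho/(1-rho)^2 = 0.41

0.41


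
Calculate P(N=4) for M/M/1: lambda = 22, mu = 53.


rho = 22/53; P(n) = (1-rho)*rho^n = (1-22/53)*(22/53)^4 = 0.0174

0.0174


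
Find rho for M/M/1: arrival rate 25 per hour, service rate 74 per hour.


rho = lambda/mu = 25/74 = 0.3378

0.3378


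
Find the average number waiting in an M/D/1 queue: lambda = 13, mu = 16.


M/D/1: Lq = rho^2 / (2*(1-rho)) where rho = 13/16; Lq = 1.76

1.76


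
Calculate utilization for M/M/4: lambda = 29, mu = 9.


rho = lambda/(c*mu) = 29/(4*9) = 0.8056

0.8056


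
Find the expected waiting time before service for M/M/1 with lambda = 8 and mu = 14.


rho = 8/14; Wq = rho/(mu - lambda) = 0.0952 hours

0.0952 hours


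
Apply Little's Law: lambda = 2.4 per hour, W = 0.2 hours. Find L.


L = lambda * W = 2.4 * 0.2 = 0.48

0.48


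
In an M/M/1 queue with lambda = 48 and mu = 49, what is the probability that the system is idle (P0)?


P0 = 1 - rho = 1 - 48/49 = 0.0204

0.0204


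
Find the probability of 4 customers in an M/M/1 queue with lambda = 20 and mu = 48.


rho = 20/48; P(n) = (1-rho)*rho^n = (1-20/48)*(20/48)^4 = 0.0176

0.0176


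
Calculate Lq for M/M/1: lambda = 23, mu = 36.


rho = 23/36; Lq = rho^2/(1-rho) = 1.13

1.13


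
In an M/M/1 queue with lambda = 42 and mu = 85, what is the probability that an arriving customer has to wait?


P(wait) = rho = lambda/mu = 42/85 = 0.4941

0.4941


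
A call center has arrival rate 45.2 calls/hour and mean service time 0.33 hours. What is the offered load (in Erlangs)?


Offered load a = lambda * E[S] = 45.2 * 0.33 = 14.92 Erlangs

14.92 Erlangs


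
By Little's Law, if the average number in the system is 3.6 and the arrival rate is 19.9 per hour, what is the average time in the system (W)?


W = L / lambda = 3.6 / 19.9 = 0.1809 hours

0.1809 hours


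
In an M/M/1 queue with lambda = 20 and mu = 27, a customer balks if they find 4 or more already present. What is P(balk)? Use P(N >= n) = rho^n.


P(N >= 4) = rho^4 = (20/27)^4 = 0.3011

0.3011


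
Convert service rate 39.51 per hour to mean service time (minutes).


Mean service time = 60/mu = 60/39.51 = 1.52 minutes

1.52 minutes


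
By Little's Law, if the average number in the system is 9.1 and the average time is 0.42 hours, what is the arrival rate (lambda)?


lambda = L / W = 9.1 / 0.42 = 21.67 per hour

21.67 per hour


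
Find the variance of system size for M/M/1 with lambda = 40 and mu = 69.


rho = 40/69; Var(N) = rho/(1-rho)^2 = 3.28

3.28


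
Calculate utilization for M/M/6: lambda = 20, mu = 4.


rho = lambda/(c*mu) = 20/(6*4) = 0.8333

0.8333


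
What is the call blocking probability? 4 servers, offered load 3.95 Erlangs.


B(N,A) = (A^N/N!) / sum(A^k/k!, k=0..N) with N=4, A=3.95 = 0.3058

0.3058


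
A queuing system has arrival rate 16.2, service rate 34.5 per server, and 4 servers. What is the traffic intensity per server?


rho = lambda / (c * mu) = 16.2 / (4 * 34.5) = 0.1174

0.1174


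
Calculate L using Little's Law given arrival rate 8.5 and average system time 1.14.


L = lambda * W = 8.5 * 1.14 = 9.69

9.69


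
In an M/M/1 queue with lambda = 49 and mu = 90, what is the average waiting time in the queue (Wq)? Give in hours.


rho = 49/90; Wq = rho/(mu - lambda) = 0.0133 hours

0.0133 hours


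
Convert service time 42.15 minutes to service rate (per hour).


mu = 60 / avg_service_time = 60 / 42.15 = 1.42 per hour

1.42 per hour


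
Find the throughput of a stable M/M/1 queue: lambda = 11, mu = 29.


For a stable queue (lambda < mu), throughput = lambda = 11 per hour

11 per hour


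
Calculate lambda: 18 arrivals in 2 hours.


lambda = total arrivals / time = 18 / 2 = 9.0 per hour

9.0 per hour


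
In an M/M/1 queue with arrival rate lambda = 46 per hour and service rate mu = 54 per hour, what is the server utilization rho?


rho = lambda/mu = 46/54 = 0.8519

0.8519


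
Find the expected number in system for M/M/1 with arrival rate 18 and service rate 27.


rho = 18/27; L = rho/(1-rho) = 2.0

2.0


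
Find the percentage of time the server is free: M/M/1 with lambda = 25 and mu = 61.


Idle fraction = (1 - rho) * 100 = (1 - 25/61) * 100 = 59.0%

59.0%


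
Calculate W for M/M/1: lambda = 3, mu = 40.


W = 1/(mu - lambda) = 1/(40 - 3) = 0.027 hours

0.027 hours


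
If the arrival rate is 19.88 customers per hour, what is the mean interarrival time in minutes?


Mean interarrival time = 60/lambda = 60/19.88 = 3.02 minutes

3.02 minutes


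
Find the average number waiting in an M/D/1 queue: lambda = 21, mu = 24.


M/D/1: Lq = rho^2 / (2*(1-rho)) where rho = 21/24; Lq = 3.06

3.06


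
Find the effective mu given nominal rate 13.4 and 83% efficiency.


Effective rate = mu * efficiency = 13.4 * 0.83 = 11.12 per hour

11.12 per hour


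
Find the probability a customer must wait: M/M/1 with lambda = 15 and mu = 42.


P(wait) = rho = lambda/mu = 15/42 = 0.3571

0.3571


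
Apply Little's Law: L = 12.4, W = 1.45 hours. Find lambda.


lambda = L / W = 12.4 / 1.45 = 8.55 per hour

8.55 per hour


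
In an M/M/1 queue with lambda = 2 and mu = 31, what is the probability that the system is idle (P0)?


P0 = 1 - rho = 1 - 2/31 = 0.9355

0.9355


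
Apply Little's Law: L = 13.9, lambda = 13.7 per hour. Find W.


W = L / lambda = 13.9 / 13.7 = 1.0146 hours

1.0146 hours


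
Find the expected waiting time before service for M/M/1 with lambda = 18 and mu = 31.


rho = 18/31; Wq = rho/(mu - lambda) = 0.0447 hours

0.0447 hours


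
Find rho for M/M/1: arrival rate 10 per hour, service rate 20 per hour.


rho = lambda/mu = 10/20 = 0.5

0.5


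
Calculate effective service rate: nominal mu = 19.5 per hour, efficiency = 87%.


Effective rate = mu * efficiency = 19.5 * 0.87 = 16.97 per hour

16.97 per hour


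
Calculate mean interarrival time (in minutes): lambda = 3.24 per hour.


Mean interarrival time = 60/lambda = 60/3.24 = 18.52 minutes

18.52 minutes


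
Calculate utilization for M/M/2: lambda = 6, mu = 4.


rho = lambda/(c*mu) = 6/(2*4) = 0.75

0.75


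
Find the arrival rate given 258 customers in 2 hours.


lambda = total arrivals / time = 258 / 2 = 129.0 per hour

129.0 per hour


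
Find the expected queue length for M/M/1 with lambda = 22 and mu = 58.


rho = 22/58; Lq = rho^2/(1-rho) = 0.23

0.23


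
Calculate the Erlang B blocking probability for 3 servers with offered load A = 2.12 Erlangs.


B(N,A) = (A^N/N!) / sum(A^k/k!, k=0..N) with N=3, A=2.12 = 0.2283

0.2283


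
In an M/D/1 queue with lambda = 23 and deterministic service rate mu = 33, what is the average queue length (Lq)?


M/D/1: Lq = rho^2 / (2*(1-rho)) where rho = 23/33; Lq = 0.8

0.8


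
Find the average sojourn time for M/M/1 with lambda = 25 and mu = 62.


W = 1/(mu - lambda) = 1/(62 - 25) = 0.027 hours

0.027 hours


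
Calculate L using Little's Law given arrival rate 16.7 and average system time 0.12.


L = lambda * W = 16.7 * 0.12 = 2.0

2.0


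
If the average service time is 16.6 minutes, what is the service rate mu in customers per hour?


mu = 60 / avg_service_time = 60 / 16.6 = 3.61 per hour

3.61 per hour


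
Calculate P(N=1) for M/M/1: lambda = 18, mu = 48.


rho = 18/48; P(n) = (1-rho)*rho^n = (1-18/48)*(18/48)^1 = 0.2344

0.2344


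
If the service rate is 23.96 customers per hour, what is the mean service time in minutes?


Mean service time = 60/mu = 60/23.96 = 2.5 minutes

2.5 minutes


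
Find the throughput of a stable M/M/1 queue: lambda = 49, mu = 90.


For a stable queue (lambda < mu), throughput = lambda = 49 per hour

49 per hour


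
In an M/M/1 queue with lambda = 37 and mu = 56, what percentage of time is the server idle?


Idle fraction = (1 - rho) * 100 = (1 - 37/56) * 100 = 33.9%

33.9%


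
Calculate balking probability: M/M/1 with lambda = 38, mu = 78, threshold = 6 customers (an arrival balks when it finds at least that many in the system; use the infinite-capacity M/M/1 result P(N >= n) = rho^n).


P(N >= 6) = rho^6 = (38/78)^6 = 0.0134

0.0134


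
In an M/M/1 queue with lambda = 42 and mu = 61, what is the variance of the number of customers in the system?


rho = 42/61; Var(N) = rho/(1-rho)^2 = 7.1

7.1


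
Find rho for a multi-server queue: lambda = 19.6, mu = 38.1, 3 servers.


rho = lambda / (c * mu) = 19.6 / (3 * 38.1) = 0.1715

0.1715


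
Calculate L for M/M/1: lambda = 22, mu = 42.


rho = 22/42; L = rho/(1-rho) = 1.1

1.1


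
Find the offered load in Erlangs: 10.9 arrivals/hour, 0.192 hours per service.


Offered load a = lambda * E[S] = 10.9 * 0.192 = 2.09 Erlangs

2.09 Erlangs


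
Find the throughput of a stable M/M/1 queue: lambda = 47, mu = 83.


For a stable queue (lambda < mu), throughput = lambda = 47 per hour

47 per hour


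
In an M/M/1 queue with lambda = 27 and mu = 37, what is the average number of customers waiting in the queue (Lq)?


rho = 27/37; Lq = rho^2/(1-rho) = 1.97

1.97


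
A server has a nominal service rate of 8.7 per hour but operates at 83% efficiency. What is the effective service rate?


Effective rate = mu * efficiency = 8.7 * 0.83 = 7.22 per hour

7.22 per hour


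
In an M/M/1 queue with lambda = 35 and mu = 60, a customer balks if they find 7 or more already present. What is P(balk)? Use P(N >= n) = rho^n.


P(N >= 7) = rho^7 = (35/60)^7 = 0.023

0.023


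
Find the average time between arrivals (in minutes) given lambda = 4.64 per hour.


Mean interarrival time = 60/lambda = 60/4.64 = 12.93 minutes

12.93 minutes


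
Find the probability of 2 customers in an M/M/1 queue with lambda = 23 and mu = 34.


rho = 23/34; P(n) = (1-rho)*rho^n = (1-23/34)*(23/34)^2 = 0.1481

0.1481


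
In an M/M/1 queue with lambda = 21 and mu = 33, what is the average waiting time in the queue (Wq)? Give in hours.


rho = 21/33; Wq = rho/(mu - lambda) = 0.053 hours

0.053 hours


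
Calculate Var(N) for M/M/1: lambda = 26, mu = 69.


rho = 26/69; Var(N) = rho/(1-rho)^2 = 0.97

0.97


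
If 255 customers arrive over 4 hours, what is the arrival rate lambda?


lambda = total arrivals / time = 255 / 4 = 63.75 per hour

63.75 per hour


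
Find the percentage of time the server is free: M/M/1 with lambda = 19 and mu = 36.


Idle fraction = (1 - rho) * 100 = (1 - 19/36) * 100 = 47.2%

47.2%


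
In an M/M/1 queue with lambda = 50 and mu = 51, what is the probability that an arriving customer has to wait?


P(wait) = rho = lambda/mu = 50/51 = 0.9804

0.9804


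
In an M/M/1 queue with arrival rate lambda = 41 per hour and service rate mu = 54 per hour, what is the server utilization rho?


rho = lambda/mu = 41/54 = 0.7593

0.7593


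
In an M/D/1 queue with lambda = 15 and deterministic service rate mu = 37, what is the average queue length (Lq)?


M/D/1: Lq = rho^2 / (2*(1-rho)) where rho = 15/37; Lq = 0.14

0.14


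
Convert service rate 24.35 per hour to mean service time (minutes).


Mean service time = 60/mu = 60/24.35 = 2.46 minutes

2.46 minutes


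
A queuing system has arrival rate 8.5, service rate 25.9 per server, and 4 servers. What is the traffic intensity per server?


rho = lambda / (c * mu) = 8.5 / (4 * 25.9) = 0.082

0.082


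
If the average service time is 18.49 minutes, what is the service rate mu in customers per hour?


mu = 60 / avg_service_time = 60 / 18.49 = 3.24 per hour

3.24 per hour


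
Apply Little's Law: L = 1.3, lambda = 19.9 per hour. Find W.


W = L / lambda = 1.3 / 19.9 = 0.0653 hours

0.0653 hours


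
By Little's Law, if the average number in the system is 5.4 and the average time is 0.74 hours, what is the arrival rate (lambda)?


lambda = L / W = 5.4 / 0.74 = 7.3 per hour

7.3 per hour


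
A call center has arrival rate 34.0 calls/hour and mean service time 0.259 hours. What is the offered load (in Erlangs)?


Offered load a = lambda * E[S] = 34.0 * 0.259 = 8.81 Erlangs

8.81 Erlangs


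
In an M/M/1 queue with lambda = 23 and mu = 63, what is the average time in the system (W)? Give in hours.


W = 1/(mu - lambda) = 1/(63 - 23) = 0.025 hours

0.025 hours


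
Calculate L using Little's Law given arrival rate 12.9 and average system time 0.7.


L = lambda * W = 12.9 * 0.7 = 9.03

9.03


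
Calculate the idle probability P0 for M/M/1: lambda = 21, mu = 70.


P0 = 1 - rho = 1 - 21/70 = 0.7

0.7


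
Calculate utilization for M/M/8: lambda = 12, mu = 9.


rho = lambda/(c*mu) = 12/(8*9) = 0.1667

0.1667


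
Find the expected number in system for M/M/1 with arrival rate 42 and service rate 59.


rho = 42/59; L = rho/(1-rho) = 2.47

2.47


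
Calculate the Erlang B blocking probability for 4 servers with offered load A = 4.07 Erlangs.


B(N,A) = (A^N/N!) / sum(A^k/k!, k=0..N) with N=4, A=4.07 = 0.3174

0.3174


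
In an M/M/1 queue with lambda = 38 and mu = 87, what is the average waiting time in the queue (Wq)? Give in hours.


rho = 38/87; Wq = rho/(mu - lambda) = 0.0089 hours

0.0089 hours


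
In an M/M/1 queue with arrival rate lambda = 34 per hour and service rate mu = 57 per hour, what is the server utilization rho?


rho = lambda/mu = 34/57 = 0.5965

0.5965


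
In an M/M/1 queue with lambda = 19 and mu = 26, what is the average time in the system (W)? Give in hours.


W = 1/(mu - lambda) = 1/(26 - 19) = 0.1429 hours

0.1429 hours


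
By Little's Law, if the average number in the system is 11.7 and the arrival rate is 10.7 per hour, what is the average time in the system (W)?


W = L / lambda = 11.7 / 10.7 = 1.0935 hours

1.0935 hours


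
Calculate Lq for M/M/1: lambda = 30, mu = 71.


rho = 30/71; Lq = rho^2/(1-rho) = 0.31

0.31


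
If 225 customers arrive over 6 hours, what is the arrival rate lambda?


lambda = total arrivals / time = 225 / 6 = 37.5 per hour

37.5 per hour


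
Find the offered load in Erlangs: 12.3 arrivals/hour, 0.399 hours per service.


Offered load a = lambda * E[S] = 12.3 * 0.399 = 4.91 Erlangs

4.91 Erlangs


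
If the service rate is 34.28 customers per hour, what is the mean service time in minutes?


Mean service time = 60/mu = 60/34.28 = 1.75 minutes

1.75 minutes


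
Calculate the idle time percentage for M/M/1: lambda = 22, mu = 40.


Idle fraction = (1 - rho) * 100 = (1 - 22/40) * 100 = 45.0%

45.0%


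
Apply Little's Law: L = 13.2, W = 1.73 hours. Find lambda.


lambda = L / W = 13.2 / 1.73 = 7.63 per hour

7.63 per hour


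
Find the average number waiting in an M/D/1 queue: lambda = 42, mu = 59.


M/D/1: Lq = rho^2 / (2*(1-rho)) where rho = 42/59; Lq = 0.88

0.88


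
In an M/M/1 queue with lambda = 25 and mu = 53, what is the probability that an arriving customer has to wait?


P(wait) = rho = lambda/mu = 25/53 = 0.4717

0.4717


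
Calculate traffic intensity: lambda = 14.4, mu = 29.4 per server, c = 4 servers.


rho = lambda / (c * mu) = 14.4 / (4 * 29.4) = 0.1224

0.1224


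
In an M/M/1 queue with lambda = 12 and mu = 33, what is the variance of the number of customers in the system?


rho = 12/33; Var(N) = rho/(1-rho)^2 = 0.9

0.9


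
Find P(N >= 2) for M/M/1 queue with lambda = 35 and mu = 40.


P(N >= 2) = rho^2 = (35/40)^2 = 0.7656

0.7656


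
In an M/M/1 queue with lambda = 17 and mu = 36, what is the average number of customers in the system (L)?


rho = 17/36; L = rho/(1-rho) = 0.89

0.89


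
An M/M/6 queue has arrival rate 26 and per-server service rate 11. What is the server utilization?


rho = lambda/(c*mu) = 26/(6*11) = 0.3939

0.3939


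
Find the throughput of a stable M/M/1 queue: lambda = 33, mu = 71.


For a stable queue (lambda < mu), throughput = lambda = 33 per hour

33 per hour


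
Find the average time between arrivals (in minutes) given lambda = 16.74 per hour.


Mean interarrival time = 60/lambda = 60/16.74 = 3.58 minutes

3.58 minutes


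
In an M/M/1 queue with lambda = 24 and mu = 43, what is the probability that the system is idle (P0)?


P0 = 1 - rho = 1 - 24/43 = 0.4419

0.4419


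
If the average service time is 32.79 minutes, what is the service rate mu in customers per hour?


mu = 60 / avg_service_time = 60 / 32.79 = 1.83 per hour

1.83 per hour


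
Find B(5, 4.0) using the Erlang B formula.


B(N,A) = (A^N/N!) / sum(A^k/k!, k=0..N) with N=5, A=4.0 = 0.1991

0.1991


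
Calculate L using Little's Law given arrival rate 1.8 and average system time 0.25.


L = lambda * W = 1.8 * 0.25 = 0.45

0.45


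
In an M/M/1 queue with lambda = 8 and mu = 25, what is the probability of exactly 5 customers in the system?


rho = 8/25; P(n) = (1-rho)*rho^n = (1-8/25)*(8/25)^5 = 0.0023

0.0023


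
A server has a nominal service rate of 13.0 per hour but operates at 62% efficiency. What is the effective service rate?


Effective rate = mu * efficiency = 13.0 * 0.62 = 8.06 per hour

8.06 per hour


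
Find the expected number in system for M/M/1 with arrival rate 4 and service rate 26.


rho = 4/26; L = rho/(1-rho) = 0.18

0.18


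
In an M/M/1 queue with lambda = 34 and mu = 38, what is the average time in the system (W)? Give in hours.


W = 1/(mu - lambda) = 1/(38 - 34) = 0.25 hours

0.25 hours


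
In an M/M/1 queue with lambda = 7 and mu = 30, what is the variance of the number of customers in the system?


rho = 7/30; Var(N) = rho/(1-rho)^2 = 0.4

0.4


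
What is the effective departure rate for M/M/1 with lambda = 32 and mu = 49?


For a stable queue (lambda < mu), throughput = lambda = 32 per hour

32 per hour


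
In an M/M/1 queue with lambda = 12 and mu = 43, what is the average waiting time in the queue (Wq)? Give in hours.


rho = 12/43; Wq = rho/(mu - lambda) = 0.009 hours

0.009 hours


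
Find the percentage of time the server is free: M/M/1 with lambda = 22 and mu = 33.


Idle fraction = (1 - rho) * 100 = (1 - 22/33) * 100 = 33.3%

33.3%


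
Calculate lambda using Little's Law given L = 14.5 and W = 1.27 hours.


lambda = L / W = 14.5 / 1.27 = 11.42 per hour

11.42 per hour


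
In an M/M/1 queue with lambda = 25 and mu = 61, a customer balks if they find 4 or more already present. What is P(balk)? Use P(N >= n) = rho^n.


P(N >= 4) = rho^4 = (25/61)^4 = 0.0282

0.0282


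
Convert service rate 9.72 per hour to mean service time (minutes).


Mean service time = 60/mu = 60/9.72 = 6.17 minutes

6.17 minutes


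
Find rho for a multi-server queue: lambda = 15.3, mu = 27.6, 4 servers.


rho = lambda / (c * mu) = 15.3 / (4 * 27.6) = 0.1386

0.1386


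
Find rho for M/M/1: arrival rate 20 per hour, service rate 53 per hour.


rho = lambda/mu = 20/53 = 0.3774

0.3774


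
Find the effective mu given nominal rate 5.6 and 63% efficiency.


Effective rate = mu * efficiency = 5.6 * 0.63 = 3.53 per hour

3.53 per hour


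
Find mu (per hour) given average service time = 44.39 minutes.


mu = 60 / avg_service_time = 60 / 44.39 = 1.35 per hour

1.35 per hour


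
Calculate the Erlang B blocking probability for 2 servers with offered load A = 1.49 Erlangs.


B(N,A) = (A^N/N!) / sum(A^k/k!, k=0..N) with N=2, A=1.49 = 0.3083

0.3083


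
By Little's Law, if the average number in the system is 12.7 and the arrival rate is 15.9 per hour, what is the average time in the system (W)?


W = L / lambda = 12.7 / 15.9 = 0.7987 hours

0.7987 hours


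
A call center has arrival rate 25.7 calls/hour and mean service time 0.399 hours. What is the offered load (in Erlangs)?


Offered load a = lambda * E[S] = 25.7 * 0.399 = 10.25 Erlangs

10.25 Erlangs


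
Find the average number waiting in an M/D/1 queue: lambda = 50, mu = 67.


M/D/1: Lq = rho^2 / (2*(1-rho)) where rho = 50/67; Lq = 1.1

1.1


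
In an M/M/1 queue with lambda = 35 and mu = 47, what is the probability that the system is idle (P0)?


P0 = 1 - rho = 1 - 35/47 = 0.2553

0.2553


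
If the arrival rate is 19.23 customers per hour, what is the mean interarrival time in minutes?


Mean interarrival time = 60/lambda = 60/19.23 = 3.12 minutes

3.12 minutes


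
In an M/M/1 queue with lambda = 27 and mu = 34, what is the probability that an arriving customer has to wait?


P(wait) = rho = lambda/mu = 27/34 = 0.7941

0.7941


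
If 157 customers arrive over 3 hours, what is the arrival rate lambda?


lambda = total arrivals / time = 157 / 3 = 52.33 per hour

52.33 per hour


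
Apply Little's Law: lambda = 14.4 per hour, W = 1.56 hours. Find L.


L = lambda * W = 14.4 * 1.56 = 22.46

22.46


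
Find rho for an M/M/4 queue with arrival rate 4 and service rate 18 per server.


rho = lambda/(c*mu) = 4/(4*18) = 0.0556

0.0556


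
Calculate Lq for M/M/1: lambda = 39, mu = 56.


rho = 39/56; Lq = rho^2/(1-rho) = 1.6

1.6


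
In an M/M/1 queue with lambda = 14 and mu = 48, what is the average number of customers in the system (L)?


rho = 14/48; L = rho/(1-rho) = 0.41

0.41


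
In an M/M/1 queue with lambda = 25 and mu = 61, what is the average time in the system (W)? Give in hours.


W = 1/(mu - lambda) = 1/(61 - 25) = 0.0278 hours

0.0278 hours


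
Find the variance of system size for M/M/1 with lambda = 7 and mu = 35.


rho = 7/35; Var(N) = rho/(1-rho)^2 = 0.31

0.31


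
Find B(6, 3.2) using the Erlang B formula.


B(N,A) = (A^N/N!) / sum(A^k/k!, k=0..N) with N=6, A=3.2 = 0.0636

0.0636


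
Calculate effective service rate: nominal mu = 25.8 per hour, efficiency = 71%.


Effective rate = mu * efficiency = 25.8 * 0.71 = 18.32 per hour

18.32 per hour


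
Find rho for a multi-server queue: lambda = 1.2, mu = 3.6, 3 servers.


rho = lambda / (c * mu) = 1.2 / (3 * 3.6) = 0.1111

0.1111


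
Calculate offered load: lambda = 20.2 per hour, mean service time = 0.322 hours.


Offered load a = lambda * E[S] = 20.2 * 0.322 = 6.5 Erlangs

6.5 Erlangs


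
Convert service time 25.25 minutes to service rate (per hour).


mu = 60 / avg_service_time = 60 / 25.25 = 2.38 per hour

2.38 per hour


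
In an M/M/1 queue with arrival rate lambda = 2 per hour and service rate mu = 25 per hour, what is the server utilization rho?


rho = lambda/mu = 2/25 = 0.08

0.08


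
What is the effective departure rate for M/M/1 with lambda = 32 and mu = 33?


For a stable queue (lambda < mu), throughput = lambda = 32 per hour

32 per hour


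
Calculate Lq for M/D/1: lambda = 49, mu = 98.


M/D/1: Lq = rho^2 / (2*(1-rho)) where rho = 49/98; Lq = 0.25

0.25


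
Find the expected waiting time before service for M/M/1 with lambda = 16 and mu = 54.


rho = 16/54; Wq = rho/(mu - lambda) = 0.0078 hours

0.0078 hours


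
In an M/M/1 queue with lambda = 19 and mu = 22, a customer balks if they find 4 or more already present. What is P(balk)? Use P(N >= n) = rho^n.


P(N >= 4) = rho^4 = (19/22)^4 = 0.5563

0.5563


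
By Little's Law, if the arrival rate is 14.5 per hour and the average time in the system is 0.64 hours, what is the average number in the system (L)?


L = lambda * W = 14.5 * 0.64 = 9.28

9.28


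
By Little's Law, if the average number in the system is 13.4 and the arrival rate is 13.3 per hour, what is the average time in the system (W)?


W = L / lambda = 13.4 / 13.3 = 1.0075 hours

1.0075 hours


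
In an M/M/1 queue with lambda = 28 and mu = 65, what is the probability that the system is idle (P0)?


P0 = 1 - rho = 1 - 28/65 = 0.5692

0.5692


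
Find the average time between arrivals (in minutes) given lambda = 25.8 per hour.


Mean interarrival time = 60/lambda = 60/25.8 = 2.33 minutes

2.33 minutes


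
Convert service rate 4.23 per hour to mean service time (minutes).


Mean service time = 60/mu = 60/4.23 = 14.18 minutes

14.18 minutes


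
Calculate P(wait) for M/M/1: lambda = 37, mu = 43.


P(wait) = rho = lambda/mu = 37/43 = 0.8605

0.8605


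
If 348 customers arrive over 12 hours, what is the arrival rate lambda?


lambda = total arrivals / time = 348 / 12 = 29.0 per hour

29.0 per hour


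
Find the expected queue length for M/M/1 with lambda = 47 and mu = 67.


rho = 47/67; Lq = rho^2/(1-rho) = 1.65

1.65


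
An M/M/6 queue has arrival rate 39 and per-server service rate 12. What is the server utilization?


rho = lambda/(c*mu) = 39/(6*12) = 0.5417

0.5417


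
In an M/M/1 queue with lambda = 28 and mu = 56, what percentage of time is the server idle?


Idle fraction = (1 - rho) * 100 = (1 - 28/56) * 100 = 50.0%

50.0%


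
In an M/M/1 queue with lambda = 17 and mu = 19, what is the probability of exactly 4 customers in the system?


rho = 17/19; P(n) = (1-rho)*rho^n = (1-17/19)*(17/19)^4 = 0.0675

0.0675


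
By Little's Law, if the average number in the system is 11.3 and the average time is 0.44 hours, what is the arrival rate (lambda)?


lambda = L / W = 11.3 / 0.44 = 25.68 per hour

25.68 per hour


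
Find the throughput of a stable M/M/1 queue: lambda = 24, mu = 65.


For a stable queue (lambda < mu), throughput = lambda = 24 per hour

24 per hour


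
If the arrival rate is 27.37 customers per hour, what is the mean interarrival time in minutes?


Mean interarrival time = 60/lambda = 60/27.37 = 2.19 minutes

2.19 minutes


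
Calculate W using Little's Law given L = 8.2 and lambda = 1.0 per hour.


W = L / lambda = 8.2 / 1.0 = 8.2 hours

8.2 hours


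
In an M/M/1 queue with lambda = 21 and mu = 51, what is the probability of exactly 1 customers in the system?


rho = 21/51; P(n) = (1-rho)*rho^n = (1-21/51)*(21/51)^1 = 0.2422

0.2422
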